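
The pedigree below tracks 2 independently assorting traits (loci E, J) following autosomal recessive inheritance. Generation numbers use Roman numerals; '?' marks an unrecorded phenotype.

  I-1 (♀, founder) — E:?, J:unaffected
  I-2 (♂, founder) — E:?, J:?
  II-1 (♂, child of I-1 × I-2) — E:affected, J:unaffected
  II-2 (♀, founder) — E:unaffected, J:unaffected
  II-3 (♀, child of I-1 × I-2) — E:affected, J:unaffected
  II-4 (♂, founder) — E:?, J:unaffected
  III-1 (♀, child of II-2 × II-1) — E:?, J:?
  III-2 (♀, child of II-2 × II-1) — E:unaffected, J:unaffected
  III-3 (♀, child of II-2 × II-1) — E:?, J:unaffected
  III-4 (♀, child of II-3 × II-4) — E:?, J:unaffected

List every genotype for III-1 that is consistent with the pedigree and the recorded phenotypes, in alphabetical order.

E/I-1 ? ·: Ee|ee
E/I-2 ? ·: Ee|ee
E/II-1 aff I-1×I-2: ee
E/II-2 un ·: EE|Ee
E/II-3 aff I-1×I-2: ee
E/II-4 ? ·: EE|Ee|ee
E/III-1 ? II-2×II-1: Ee|ee
E/III-2 un II-2×II-1: Ee
E/III-3 ? II-2×II-1: Ee|ee
E/III-4 ? II-3×II-4: Ee|ee
⇒ E over [I-1,I-2,II-1,II-2,II-3,II-4,III-1,III-2,III-3,III-4]: 80 consistent
J/I-1 un ·: JJ|Jj
J/I-2 ? ·: JJ|Jj|jj
J/II-1 un I-1×I-2: JJ|Jj
J/II-2 un ·: JJ|Jj
J/II-3 un I-1×I-2: JJ|Jj
J/II-4 un ·: JJ|Jj
J/III-1 ? II-2×II-1: JJ|Jj|jj
J/III-2 un II-2×II-1: JJ|Jj
J/III-3 un II-2×II-1: JJ|Jj
J/III-4 un II-3×II-4: JJ|Jj
⇒ J over [I-1,I-2,II-1,II-2,II-3,II-4,III-1,III-2,III-3,III-4]: 796 consistent

III-1 ∈ {Ee JJ, Ee Jj, Ee jj, ee JJ, ee Jj, ee jj}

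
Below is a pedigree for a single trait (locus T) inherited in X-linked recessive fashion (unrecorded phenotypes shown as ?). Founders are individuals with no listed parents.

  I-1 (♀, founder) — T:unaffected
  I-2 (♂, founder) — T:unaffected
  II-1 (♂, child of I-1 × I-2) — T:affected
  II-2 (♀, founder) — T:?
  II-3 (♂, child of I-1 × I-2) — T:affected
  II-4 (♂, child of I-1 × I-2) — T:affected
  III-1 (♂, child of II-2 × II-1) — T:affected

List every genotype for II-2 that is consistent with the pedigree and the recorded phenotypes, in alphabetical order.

T/I-1 un ·: X^TX^t
T/I-2 un ·: X^TY
T/II-1 aff I-1×I-2: X^tY
T/II-2 ? ·: X^TX^t|X^tX^t
T/II-3 aff I-1×I-2: X^tY
T/II-4 aff I-1×I-2: X^tY
T/III-1 aff II-2×II-1: X^tY
⇒ T over [I-1,I-2,II-1,II-2,II-3,II-4,III-1]: 2 consistent

II-2 ∈ {X^TX^t, X^tX^t}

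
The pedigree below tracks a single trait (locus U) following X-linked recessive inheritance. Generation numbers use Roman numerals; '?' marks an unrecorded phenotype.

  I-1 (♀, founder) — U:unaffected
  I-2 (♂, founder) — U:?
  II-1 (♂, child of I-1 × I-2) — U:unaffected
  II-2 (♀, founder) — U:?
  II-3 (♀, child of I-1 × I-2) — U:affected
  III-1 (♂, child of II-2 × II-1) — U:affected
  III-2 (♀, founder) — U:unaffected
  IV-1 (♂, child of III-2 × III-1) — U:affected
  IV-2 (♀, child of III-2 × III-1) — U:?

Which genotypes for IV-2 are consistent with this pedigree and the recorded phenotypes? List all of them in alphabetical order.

U/I-1 un ·: X^UX^u
U/I-2 ? ·: X^uY
U/II-1 un I-1×I-2: X^UY
U/II-2 ? ·: X^UX^u|X^uX^u
U/II-3 aff I-1×I-2: X^uX^u
U/III-1 aff II-2×II-1: X^uY
U/III-2 un ·: X^UX^u
U/IV-1 aff III-2×III-1: X^uY
U/IV-2 ? III-2×III-1: X^UX^u|X^uX^u
⇒ U over [I-1,I-2,II-1,II-2,II-3,III-1,III-2,IV-1,IV-2]: 4 consistent

IV-2 ∈ {X^UX^u, X^uX^u}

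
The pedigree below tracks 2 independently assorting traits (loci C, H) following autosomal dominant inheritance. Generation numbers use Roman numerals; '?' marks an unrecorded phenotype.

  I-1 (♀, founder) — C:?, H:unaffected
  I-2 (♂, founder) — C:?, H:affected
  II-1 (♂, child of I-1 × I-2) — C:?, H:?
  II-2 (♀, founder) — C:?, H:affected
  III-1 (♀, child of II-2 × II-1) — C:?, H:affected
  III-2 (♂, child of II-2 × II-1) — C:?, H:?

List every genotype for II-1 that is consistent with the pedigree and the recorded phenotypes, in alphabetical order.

C/I-1 ? ·: cc|Cc|CC
C/I-2 ? ·: cc|Cc|CC
C/II-1 ? I-1×I-2: cc|Cc|CC
C/II-2 ? ·: cc|Cc|CC
C/III-1 ? II-2×II-1: cc|Cc|CC
C/III-2 ? II-2×II-1: cc|Cc|CC
⇒ C over [I-1,I-2,II-1,II-2,III-1,III-2]: 167 consistent
H/I-1 un ·: hh
H/I-2 aff ·: Hh|HH
H/II-1 ? I-1×I-2: hh|Hh
H/II-2 aff ·: Hh|HH
H/III-1 aff II-2×II-1: Hh|HH
H/III-2 ? II-2×II-1: hh|Hh|HH
⇒ H over [I-1,I-2,II-1,II-2,III-1,III-2]: 23 consistent

II-1 ∈ {CC Hh, CC hh, Cc Hh, Cc hh, cc Hh, cc hh}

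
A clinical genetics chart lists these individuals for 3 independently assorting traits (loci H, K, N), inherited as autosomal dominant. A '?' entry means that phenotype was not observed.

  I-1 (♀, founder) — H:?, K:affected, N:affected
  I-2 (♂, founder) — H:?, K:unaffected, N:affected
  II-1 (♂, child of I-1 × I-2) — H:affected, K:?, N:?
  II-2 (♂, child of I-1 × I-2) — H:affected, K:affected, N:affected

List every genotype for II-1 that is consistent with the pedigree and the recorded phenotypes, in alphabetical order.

H/I-1 ? ·: hh|Hh|HH
H/I-2 ? ·: hh|Hh|HH
H/II-1 aff I-1×I-2: Hh|HH
H/II-2 aff I-1×I-2: Hh|HH
⇒ H over [I-1,I-2,II-1,II-2]: 17 consistent
K/I-1 aff ·: Kk|KK
K/I-2 un ·: kk
K/II-1 ? I-1×I-2: kk|Kk
K/II-2 aff I-1×I-2: Kk
⇒ K over [I-1,I-2,II-1,II-2]: 3 consistent
N/I-1 aff ·: Nn|NN
N/I-2 aff ·: Nn|NN
N/II-1 ? I-1×I-2: nn|Nn|NN
N/II-2 aff I-1×I-2: Nn|NN
⇒ N over [I-1,I-2,II-1,II-2]: 15 consistent

II-1 ∈ {HH Kk NN, HH Kk Nn, HH Kk nn, HH kk NN, HH kk Nn, HH kk nn, Hh Kk NN, Hh Kk Nn, Hh Kk nn, Hh kk NN, Hh kk Nn, Hh kk nn}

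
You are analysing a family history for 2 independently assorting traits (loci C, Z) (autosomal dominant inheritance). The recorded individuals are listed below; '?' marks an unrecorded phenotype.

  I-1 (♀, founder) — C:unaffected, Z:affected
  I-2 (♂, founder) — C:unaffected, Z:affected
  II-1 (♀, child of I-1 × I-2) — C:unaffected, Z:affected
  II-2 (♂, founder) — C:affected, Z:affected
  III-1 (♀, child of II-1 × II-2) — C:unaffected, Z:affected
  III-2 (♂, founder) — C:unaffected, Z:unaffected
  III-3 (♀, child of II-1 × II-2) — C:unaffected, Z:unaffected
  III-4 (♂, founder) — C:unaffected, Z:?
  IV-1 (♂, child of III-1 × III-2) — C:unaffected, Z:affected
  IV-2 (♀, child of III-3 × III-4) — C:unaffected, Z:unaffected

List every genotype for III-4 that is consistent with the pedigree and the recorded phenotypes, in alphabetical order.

C/I-1 un ·: cc
C/I-2 un ·: cc
C/II-1 un I-1×I-2: cc
C/II-2 aff ·: Cc
C/III-1 un II-1×II-2: cc
C/III-2 un ·: cc
C/III-3 un II-1×II-2: cc
C/III-4 un ·: cc
C/IV-1 un III-1×III-2: cc
C/IV-2 un III-3×III-4: cc
⇒ C over [I-1,I-2,II-1,II-2,III-1,III-2,III-3,III-4,IV-1,IV-2]: 1 consistent
Z/I-1 aff ·: Zz|ZZ
Z/I-2 aff ·: Zz|ZZ
Z/II-1 aff I-1×I-2: Zz
Z/II-2 aff ·: Zz
Z/III-1 aff II-1×II-2: Zz|ZZ
Z/III-2 un ·: zz
Z/III-3 un II-1×II-2: zz
Z/III-4 ? ·: zz|Zz
Z/IV-1 aff III-1×III-2: Zz
Z/IV-2 un III-3×III-4: zz
⇒ Z over [I-1,I-2,II-1,II-2,III-1,III-2,III-3,III-4,IV-1,IV-2]: 12 consistent

III-4 ∈ {cc Zz, cc zz}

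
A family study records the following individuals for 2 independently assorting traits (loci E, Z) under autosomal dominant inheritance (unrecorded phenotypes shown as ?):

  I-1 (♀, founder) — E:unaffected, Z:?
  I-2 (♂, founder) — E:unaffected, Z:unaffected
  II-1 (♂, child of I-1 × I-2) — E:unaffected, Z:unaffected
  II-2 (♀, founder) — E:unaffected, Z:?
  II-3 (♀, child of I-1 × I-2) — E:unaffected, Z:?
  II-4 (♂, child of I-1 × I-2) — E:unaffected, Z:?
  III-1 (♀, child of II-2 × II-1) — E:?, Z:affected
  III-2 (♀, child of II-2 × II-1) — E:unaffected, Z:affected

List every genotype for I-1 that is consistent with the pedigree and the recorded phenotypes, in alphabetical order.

E/I-1 un ·: ee
E/I-2 un ·: ee
E/II-1 un I-1×I-2: ee
E/II-2 un ·: ee
E/II-3 un I-1×I-2: ee
E/II-4 un I-1×I-2: ee
E/III-1 ? II-2×II-1: ee
E/III-2 un II-2×II-1: ee
⇒ E over [I-1,I-2,II-1,II-2,II-3,II-4,III-1,III-2]: 1 consistent
Z/I-1 ? ·: zz|Zz
Z/I-2 un ·: zz
Z/II-1 un I-1×I-2: zz
Z/II-2 ? ·: Zz|ZZ
Z/II-3 ? I-1×I-2: zz|Zz
Z/II-4 ? I-1×I-2: zz|Zz
Z/III-1 aff II-2×II-1: Zz
Z/III-2 aff II-2×II-1: Zz
⇒ Z over [I-1,I-2,II-1,II-2,II-3,II-4,III-1,III-2]: 10 consistent

I-1 ∈ {ee Zz, ee zz}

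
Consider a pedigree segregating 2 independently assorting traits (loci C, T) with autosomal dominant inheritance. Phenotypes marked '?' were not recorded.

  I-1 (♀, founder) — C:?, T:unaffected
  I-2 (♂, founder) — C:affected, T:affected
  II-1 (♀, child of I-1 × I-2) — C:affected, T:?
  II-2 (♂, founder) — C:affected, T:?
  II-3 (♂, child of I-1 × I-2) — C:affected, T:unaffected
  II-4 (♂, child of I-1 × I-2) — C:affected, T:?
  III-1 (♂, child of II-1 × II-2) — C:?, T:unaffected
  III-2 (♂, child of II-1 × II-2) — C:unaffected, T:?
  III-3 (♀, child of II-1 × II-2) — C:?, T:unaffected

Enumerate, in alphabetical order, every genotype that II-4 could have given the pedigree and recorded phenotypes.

II-4 ∈ {CC Tt, CC tt, Cc Tt, Cc tt}

C/I-1 ? ·: cc|Cc|CC
C/I-2 aff ·: Cc|CC
C/II-1 aff I-1×I-2: Cc
C/II-2 aff ·: Cc
C/II-3 aff I-1×I-2: Cc|CC
C/II-4 aff I-1×I-2: Cc|CC
C/III-1 ? II-1×II-2: cc|Cc|CC
C/III-2 un II-1×II-2: cc
C/III-3 ? II-1×II-2: cc|Cc|CC
⇒ C over [I-1,I-2,II-1,II-2,II-3,II-4,III-1,III-2,III-3]: 126 consistent
T/I-1 un ·: tt
T/I-2 aff ·: Tt
T/II-1 ? I-1×I-2: tt|Tt
T/II-2 ? ·: tt|Tt
T/II-3 un I-1×I-2: tt
T/II-4 ? I-1×I-2: tt|Tt
T/III-1 un II-1×II-2: tt
T/III-2 ? II-1×II-2: tt|Tt|TT
T/III-3 un II-1×II-2: tt
⇒ T over [I-1,I-2,II-1,II-2,II-3,II-4,III-1,III-2,III-3]: 16 consistent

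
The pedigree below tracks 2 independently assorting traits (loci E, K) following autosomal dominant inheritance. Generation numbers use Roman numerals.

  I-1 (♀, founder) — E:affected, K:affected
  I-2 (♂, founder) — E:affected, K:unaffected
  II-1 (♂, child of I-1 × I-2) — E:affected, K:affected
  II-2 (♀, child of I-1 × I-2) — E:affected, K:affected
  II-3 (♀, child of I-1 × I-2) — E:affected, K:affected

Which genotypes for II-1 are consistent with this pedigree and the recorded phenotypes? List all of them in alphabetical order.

II-1 ∈ {EE Kk, Ee Kk}

E/I-1 aff ·: Ee|EE
E/I-2 aff ·: Ee|EE
E/II-1 aff I-1×I-2: Ee|EE
E/II-2 aff I-1×I-2: Ee|EE
E/II-3 aff I-1×I-2: Ee|EE
⇒ E over [I-1,I-2,II-1,II-2,II-3]: 25 consistent
K/I-1 aff ·: Kk|KK
K/I-2 un ·: kk
K/II-1 aff I-1×I-2: Kk
K/II-2 aff I-1×I-2: Kk
K/II-3 aff I-1×I-2: Kk
⇒ K over [I-1,I-2,II-1,II-2,II-3]: 2 consistent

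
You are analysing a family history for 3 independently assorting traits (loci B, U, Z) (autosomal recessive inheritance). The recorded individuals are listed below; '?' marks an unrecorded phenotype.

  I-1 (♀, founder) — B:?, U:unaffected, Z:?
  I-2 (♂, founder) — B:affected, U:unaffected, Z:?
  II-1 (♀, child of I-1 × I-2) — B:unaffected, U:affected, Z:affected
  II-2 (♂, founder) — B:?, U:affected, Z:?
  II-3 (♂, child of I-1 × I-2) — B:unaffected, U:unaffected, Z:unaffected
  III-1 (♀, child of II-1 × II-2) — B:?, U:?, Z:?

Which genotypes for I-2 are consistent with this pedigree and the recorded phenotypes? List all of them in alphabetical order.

B/I-1 ? ·: BB|Bb
B/I-2 aff ·: bb
B/II-1 un I-1×I-2: Bb
B/II-2 ? ·: BB|Bb|bb
B/II-3 un I-1×I-2: Bb
B/III-1 ? II-1×II-2: BB|Bb|bb
⇒ B over [I-1,I-2,II-1,II-2,II-3,III-1]: 14 consistent
U/I-1 un ·: Uu
U/I-2 un ·: Uu
U/II-1 aff I-1×I-2: uu
U/II-2 aff ·: uu
U/II-3 un I-1×I-2: UU|Uu
U/III-1 ? II-1×II-2: uu
⇒ U over [I-1,I-2,II-1,II-2,II-3,III-1]: 2 consistent
Z/I-1 ? ·: Zz|zz
Z/I-2 ? ·: Zz|zz
Z/II-1 aff I-1×I-2: zz
Z/II-2 ? ·: ZZ|Zz|zz
Z/II-3 un I-1×I-2: ZZ|Zz
Z/III-1 ? II-1×II-2: Zz|zz
⇒ Z over [I-1,I-2,II-1,II-2,II-3,III-1]: 16 consistent

I-2 ∈ {bb Uu Zz, bb Uu zz}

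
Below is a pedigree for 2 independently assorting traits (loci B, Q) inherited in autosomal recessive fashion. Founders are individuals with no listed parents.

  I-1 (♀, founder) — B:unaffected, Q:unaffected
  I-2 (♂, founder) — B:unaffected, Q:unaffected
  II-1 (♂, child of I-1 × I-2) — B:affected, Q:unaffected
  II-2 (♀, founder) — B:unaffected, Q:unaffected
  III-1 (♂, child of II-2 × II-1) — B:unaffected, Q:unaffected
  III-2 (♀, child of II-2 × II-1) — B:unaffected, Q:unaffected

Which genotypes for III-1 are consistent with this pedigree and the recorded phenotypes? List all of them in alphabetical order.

B/I-1 un ·: Bb
B/I-2 un ·: Bb
B/II-1 aff I-1×I-2: bb
B/II-2 un ·: BB|Bb
B/III-1 un II-2×II-1: Bb
B/III-2 un II-2×II-1: Bb
⇒ B over [I-1,I-2,II-1,II-2,III-1,III-2]: 2 consistent
Q/I-1 un ·: QQ|Qq
Q/I-2 un ·: QQ|Qq
Q/II-1 un I-1×I-2: QQ|Qq
Q/II-2 un ·: QQ|Qq
Q/III-1 un II-2×II-1: QQ|Qq
Q/III-2 un II-2×II-1: QQ|Qq
⇒ Q over [I-1,I-2,II-1,II-2,III-1,III-2]: 44 consistent

III-1 ∈ {Bb QQ, Bb Qq}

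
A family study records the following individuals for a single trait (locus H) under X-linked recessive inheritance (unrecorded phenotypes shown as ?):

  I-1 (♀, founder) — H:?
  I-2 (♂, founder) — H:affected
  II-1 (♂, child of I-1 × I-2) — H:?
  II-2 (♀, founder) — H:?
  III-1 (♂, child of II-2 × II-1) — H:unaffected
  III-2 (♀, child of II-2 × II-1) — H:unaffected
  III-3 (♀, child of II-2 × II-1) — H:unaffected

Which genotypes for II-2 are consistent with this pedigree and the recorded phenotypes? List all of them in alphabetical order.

H/I-1 ? ·: X^HX^H|X^HX^h|X^hX^h
H/I-2 aff ·: X^hY
H/II-1 ? I-1×I-2: X^HY|X^hY
H/II-2 ? ·: X^HX^H|X^HX^h
H/III-1 un II-2×II-1: X^HY
H/III-2 un II-2×II-1: X^HX^H|X^HX^h
H/III-3 un II-2×II-1: X^HX^H|X^HX^h
⇒ H over [I-1,I-2,II-1,II-2,III-1,III-2,III-3]: 14 consistent

II-2 ∈ {X^HX^H, X^HX^h}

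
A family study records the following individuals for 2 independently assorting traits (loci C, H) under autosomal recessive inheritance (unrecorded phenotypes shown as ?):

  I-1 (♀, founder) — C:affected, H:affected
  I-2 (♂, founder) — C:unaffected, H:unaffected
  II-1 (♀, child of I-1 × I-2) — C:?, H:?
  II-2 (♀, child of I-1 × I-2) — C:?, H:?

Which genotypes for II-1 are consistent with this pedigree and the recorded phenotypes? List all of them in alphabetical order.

II-1 ∈ {Cc Hh, Cc hh, cc Hh, cc hh}

C/I-1 aff ·: cc
C/I-2 un ·: CC|Cc
C/II-1 ? I-1×I-2: Cc|cc
C/II-2 ? I-1×I-2: Cc|cc
⇒ C over [I-1,I-2,II-1,II-2]: 5 consistent
H/I-1 aff ·: hh
H/I-2 un ·: HH|Hh
H/II-1 ? I-1×I-2: Hh|hh
H/II-2 ? I-1×I-2: Hh|hh
⇒ H over [I-1,I-2,II-1,II-2]: 5 consistent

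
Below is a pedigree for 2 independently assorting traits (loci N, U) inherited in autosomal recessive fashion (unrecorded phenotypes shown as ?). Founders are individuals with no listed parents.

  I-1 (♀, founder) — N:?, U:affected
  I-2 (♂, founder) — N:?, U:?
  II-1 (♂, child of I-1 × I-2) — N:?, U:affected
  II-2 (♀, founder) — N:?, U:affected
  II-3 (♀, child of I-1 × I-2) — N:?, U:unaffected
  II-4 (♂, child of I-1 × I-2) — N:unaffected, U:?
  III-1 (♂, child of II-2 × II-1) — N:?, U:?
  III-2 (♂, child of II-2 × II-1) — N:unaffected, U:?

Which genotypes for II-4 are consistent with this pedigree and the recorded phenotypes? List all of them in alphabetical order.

N/I-1 ? ·: NN|Nn|nn
N/I-2 ? ·: NN|Nn|nn
N/II-1 ? I-1×I-2: NN|Nn|nn
N/II-2 ? ·: NN|Nn|nn
N/II-3 ? I-1×I-2: NN|Nn|nn
N/II-4 un I-1×I-2: NN|Nn
N/III-1 ? II-2×II-1: NN|Nn|nn
N/III-2 un II-2×II-1: NN|Nn
⇒ N over [I-1,I-2,II-1,II-2,II-3,II-4,III-1,III-2]: 360 consistent
U/I-1 aff ·: uu
U/I-2 ? ·: Uu
U/II-1 aff I-1×I-2: uu
U/II-2 aff ·: uu
U/II-3 un I-1×I-2: Uu
U/II-4 ? I-1×I-2: Uu|uu
U/III-1 ? II-2×II-1: uu
U/III-2 ? II-2×II-1: uu
⇒ U over [I-1,I-2,II-1,II-2,II-3,II-4,III-1,III-2]: 2 consistent

II-4 ∈ {NN Uu, NN uu, Nn Uu, Nn uu}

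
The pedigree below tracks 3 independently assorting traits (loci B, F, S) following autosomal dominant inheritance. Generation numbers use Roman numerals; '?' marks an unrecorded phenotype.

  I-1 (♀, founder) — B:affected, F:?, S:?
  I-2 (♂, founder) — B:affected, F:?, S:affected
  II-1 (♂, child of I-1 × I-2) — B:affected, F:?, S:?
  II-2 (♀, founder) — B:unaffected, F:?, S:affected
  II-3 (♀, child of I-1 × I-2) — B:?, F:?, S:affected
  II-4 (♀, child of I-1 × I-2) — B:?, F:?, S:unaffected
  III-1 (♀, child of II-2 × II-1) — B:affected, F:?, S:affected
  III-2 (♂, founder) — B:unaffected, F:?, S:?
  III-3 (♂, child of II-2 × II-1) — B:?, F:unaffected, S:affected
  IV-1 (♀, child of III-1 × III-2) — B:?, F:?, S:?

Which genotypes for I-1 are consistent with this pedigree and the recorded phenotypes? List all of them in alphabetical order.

B/I-1 aff ·: Bb|BB
B/I-2 aff ·: Bb|BB
B/II-1 aff I-1×I-2: Bb|BB
B/II-2 un ·: bb
B/II-3 ? I-1×I-2: bb|Bb|BB
B/II-4 ? I-1×I-2: bb|Bb|BB
B/III-1 aff II-2×II-1: Bb
B/III-2 un ·: bb
B/III-3 ? II-2×II-1: bb|Bb
B/IV-1 ? III-1×III-2: bb|Bb
⇒ B over [I-1,I-2,II-1,II-2,II-3,II-4,III-1,III-2,III-3,IV-1]: 104 consistent
F/I-1 ? ·: ff|Ff|FF
F/I-2 ? ·: ff|Ff|FF
F/II-1 ? I-1×I-2: ff|Ff
F/II-2 ? ·: ff|Ff
F/II-3 ? I-1×I-2: ff|Ff|FF
F/II-4 ? I-1×I-2: ff|Ff|FF
F/III-1 ? II-2×II-1: ff|Ff|FF
F/III-2 ? ·: ff|Ff|FF
F/III-3 un II-2×II-1: ff
F/IV-1 ? III-1×III-2: ff|Ff|FF
⇒ F over [I-1,I-2,II-1,II-2,II-3,II-4,III-1,III-2,III-3,IV-1]: 972 consistent
S/I-1 ? ·: ss|Ss
S/I-2 aff ·: Ss
S/II-1 ? I-1×I-2: ss|Ss|SS
S/II-2 aff ·: Ss|SS
S/II-3 aff I-1×I-2: Ss|SS
S/II-4 un I-1×I-2: ss
S/III-1 aff II-2×II-1: Ss|SS
S/III-2 ? ·: ss|Ss|SS
S/III-3 aff II-2×II-1: Ss|SS
S/IV-1 ? III-1×III-2: ss|Ss|SS
⇒ S over [I-1,I-2,II-1,II-2,II-3,II-4,III-1,III-2,III-3,IV-1]: 226 consistent

I-1 ∈ {BB FF Ss, BB FF ss, BB Ff Ss, BB Ff ss, BB ff Ss, BB ff ss, Bb FF Ss, Bb FF ss, Bb Ff Ss, Bb Ff ss, Bb ff Ss, Bb ff ss}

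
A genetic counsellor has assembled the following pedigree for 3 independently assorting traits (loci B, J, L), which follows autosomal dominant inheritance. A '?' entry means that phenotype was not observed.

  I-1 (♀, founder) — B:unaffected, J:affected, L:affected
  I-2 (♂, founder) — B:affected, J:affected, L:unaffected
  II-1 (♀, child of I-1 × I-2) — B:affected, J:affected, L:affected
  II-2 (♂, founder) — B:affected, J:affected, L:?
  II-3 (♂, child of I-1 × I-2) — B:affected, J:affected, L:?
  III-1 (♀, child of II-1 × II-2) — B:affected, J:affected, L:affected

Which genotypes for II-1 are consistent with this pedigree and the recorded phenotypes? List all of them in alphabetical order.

B/I-1 un ·: bb
B/I-2 aff ·: Bb|BB
B/II-1 aff I-1×I-2: Bb
B/II-2 aff ·: Bb|BB
B/II-3 aff I-1×I-2: Bb
B/III-1 aff II-1×II-2: Bb|BB
⇒ B over [I-1,I-2,II-1,II-2,II-3,III-1]: 8 consistent
J/I-1 aff ·: Jj|JJ
J/I-2 aff ·: Jj|JJ
J/II-1 aff I-1×I-2: Jj|JJ
J/II-2 aff ·: Jj|JJ
J/II-3 aff I-1×I-2: Jj|JJ
J/III-1 aff II-1×II-2: Jj|JJ
⇒ J over [I-1,I-2,II-1,II-2,II-3,III-1]: 45 consistent
L/I-1 aff ·: Ll|LL
L/I-2 un ·: ll
L/II-1 aff I-1×I-2: Ll
L/II-2 ? ·: ll|Ll|LL
L/II-3 ? I-1×I-2: ll|Ll
L/III-1 aff II-1×II-2: Ll|LL
⇒ L over [I-1,I-2,II-1,II-2,II-3,III-1]: 15 consistent

II-1 ∈ {Bb JJ Ll, Bb Jj Ll}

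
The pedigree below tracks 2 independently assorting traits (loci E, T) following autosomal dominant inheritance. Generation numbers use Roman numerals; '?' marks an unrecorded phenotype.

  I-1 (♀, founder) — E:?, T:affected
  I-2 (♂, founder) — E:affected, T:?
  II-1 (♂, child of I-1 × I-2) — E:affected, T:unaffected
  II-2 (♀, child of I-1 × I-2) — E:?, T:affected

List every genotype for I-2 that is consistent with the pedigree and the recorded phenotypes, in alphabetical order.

I-2 ∈ {EE Tt, EE tt, Ee Tt, Ee tt}

E/I-1 ? ·: ee|Ee|EE
E/I-2 aff ·: Ee|EE
E/II-1 aff I-1×I-2: Ee|EE
E/II-2 ? I-1×I-2: ee|Ee|EE
⇒ E over [I-1,I-2,II-1,II-2]: 18 consistent
T/I-1 aff ·: Tt
T/I-2 ? ·: tt|Tt
T/II-1 un I-1×I-2: tt
T/II-2 aff I-1×I-2: Tt|TT
⇒ T over [I-1,I-2,II-1,II-2]: 3 consistent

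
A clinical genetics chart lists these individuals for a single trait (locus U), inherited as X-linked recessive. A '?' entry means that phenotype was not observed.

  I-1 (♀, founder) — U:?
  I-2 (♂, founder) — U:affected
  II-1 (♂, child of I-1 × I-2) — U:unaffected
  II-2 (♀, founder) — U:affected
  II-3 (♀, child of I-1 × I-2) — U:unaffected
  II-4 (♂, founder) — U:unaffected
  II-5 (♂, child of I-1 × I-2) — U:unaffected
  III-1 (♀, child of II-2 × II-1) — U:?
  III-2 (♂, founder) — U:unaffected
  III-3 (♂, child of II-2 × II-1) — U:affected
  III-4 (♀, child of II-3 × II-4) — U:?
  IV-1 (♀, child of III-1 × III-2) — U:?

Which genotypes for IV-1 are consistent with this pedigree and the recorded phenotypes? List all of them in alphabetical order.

U/I-1 ? ·: X^UX^U|X^UX^u
U/I-2 aff ·: X^uY
U/II-1 un I-1×I-2: X^UY
U/II-2 aff ·: X^uX^u
U/II-3 un I-1×I-2: X^UX^u
U/II-4 un ·: X^UY
U/II-5 un I-1×I-2: X^UY
U/III-1 ? II-2×II-1: X^UX^u
U/III-2 un ·: X^UY
U/III-3 aff II-2×II-1: X^uY
U/III-4 ? II-3×II-4: X^UX^U|X^UX^u
U/IV-1 ? III-1×III-2: X^UX^U|X^UX^u
⇒ U over [I-1,I-2,II-1,II-2,II-3,II-4,II-5,III-1,III-2,III-3,III-4,IV-1]: 8 consistent

IV-1 ∈ {X^UX^U, X^UX^u}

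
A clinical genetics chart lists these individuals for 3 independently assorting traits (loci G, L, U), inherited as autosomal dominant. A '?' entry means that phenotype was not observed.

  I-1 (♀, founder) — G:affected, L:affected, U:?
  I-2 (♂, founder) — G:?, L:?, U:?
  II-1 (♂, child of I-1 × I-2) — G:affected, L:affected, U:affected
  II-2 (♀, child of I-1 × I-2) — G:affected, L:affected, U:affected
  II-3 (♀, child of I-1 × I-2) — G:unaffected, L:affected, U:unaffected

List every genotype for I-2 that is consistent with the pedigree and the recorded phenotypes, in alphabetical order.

G/I-1 aff ·: Gg
G/I-2 ? ·: gg|Gg
G/II-1 aff I-1×I-2: Gg|GG
G/II-2 aff I-1×I-2: Gg|GG
G/II-3 un I-1×I-2: gg
⇒ G over [I-1,I-2,II-1,II-2,II-3]: 5 consistent
L/I-1 aff ·: Ll|LL
L/I-2 ? ·: ll|Ll|LL
L/II-1 aff I-1×I-2: Ll|LL
L/II-2 aff I-1×I-2: Ll|LL
L/II-3 aff I-1×I-2: Ll|LL
⇒ L over [I-1,I-2,II-1,II-2,II-3]: 27 consistent
U/I-1 ? ·: uu|Uu
U/I-2 ? ·: uu|Uu
U/II-1 aff I-1×I-2: Uu|UU
U/II-2 aff I-1×I-2: Uu|UU
U/II-3 un I-1×I-2: uu
⇒ U over [I-1,I-2,II-1,II-2,II-3]: 6 consistent

I-2 ∈ {Gg LL Uu, Gg LL uu, Gg Ll Uu, Gg Ll uu, Gg ll Uu, Gg ll uu, gg LL Uu, gg LL uu, gg Ll Uu, gg Ll uu, gg ll Uu, gg ll uu}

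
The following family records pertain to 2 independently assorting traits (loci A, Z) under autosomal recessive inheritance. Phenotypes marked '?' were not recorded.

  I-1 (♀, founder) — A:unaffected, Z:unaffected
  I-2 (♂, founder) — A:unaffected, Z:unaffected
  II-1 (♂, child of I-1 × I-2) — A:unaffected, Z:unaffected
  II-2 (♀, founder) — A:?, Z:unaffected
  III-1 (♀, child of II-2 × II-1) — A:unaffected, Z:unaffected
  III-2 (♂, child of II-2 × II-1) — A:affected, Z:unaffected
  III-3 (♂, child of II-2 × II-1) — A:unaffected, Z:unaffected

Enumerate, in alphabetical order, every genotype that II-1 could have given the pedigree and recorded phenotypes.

A/I-1 un ·: AA|Aa
A/I-2 un ·: AA|Aa
A/II-1 un I-1×I-2: Aa
A/II-2 ? ·: Aa|aa
A/III-1 un II-2×II-1: AA|Aa
A/III-2 aff II-2×II-1: aa
A/III-3 un II-2×II-1: AA|Aa
⇒ A over [I-1,I-2,II-1,II-2,III-1,III-2,III-3]: 15 consistent
Z/I-1 un ·: ZZ|Zz
Z/I-2 un ·: ZZ|Zz
Z/II-1 un I-1×I-2: ZZ|Zz
Z/II-2 un ·: ZZ|Zz
Z/III-1 un II-2×II-1: ZZ|Zz
Z/III-2 un II-2×II-1: ZZ|Zz
Z/III-3 un II-2×II-1: ZZ|Zz
⇒ Z over [I-1,I-2,II-1,II-2,III-1,III-2,III-3]: 84 consistent

II-1 ∈ {Aa ZZ, Aa Zz}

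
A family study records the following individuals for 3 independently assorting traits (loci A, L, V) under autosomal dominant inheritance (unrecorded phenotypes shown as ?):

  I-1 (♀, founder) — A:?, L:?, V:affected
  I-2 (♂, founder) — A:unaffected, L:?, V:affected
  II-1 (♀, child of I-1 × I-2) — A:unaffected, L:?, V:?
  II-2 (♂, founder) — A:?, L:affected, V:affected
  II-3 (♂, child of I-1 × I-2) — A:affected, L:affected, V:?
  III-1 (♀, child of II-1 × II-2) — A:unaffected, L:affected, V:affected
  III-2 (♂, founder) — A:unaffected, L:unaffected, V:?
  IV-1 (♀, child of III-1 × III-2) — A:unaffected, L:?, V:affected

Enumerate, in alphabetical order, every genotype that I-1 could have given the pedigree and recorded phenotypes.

I-1 ∈ {Aa LL VV, Aa LL Vv, Aa Ll VV, Aa Ll Vv, Aa ll VV, Aa ll Vv}

A/I-1 ? ·: Aa
A/I-2 un ·: aa
A/II-1 un I-1×I-2: aa
A/II-2 ? ·: aa|Aa
A/II-3 aff I-1×I-2: Aa
A/III-1 un II-1×II-2: aa
A/III-2 un ·: aa
A/IV-1 un III-1×III-2: aa
⇒ A over [I-1,I-2,II-1,II-2,II-3,III-1,III-2,IV-1]: 2 consistent
L/I-1 ? ·: ll|Ll|LL
L/I-2 ? ·: ll|Ll|LL
L/II-1 ? I-1×I-2: ll|Ll|LL
L/II-2 aff ·: Ll|LL
L/II-3 aff I-1×I-2: Ll|LL
L/III-1 aff II-1×II-2: Ll|LL
L/III-2 un ·: ll
L/IV-1 ? III-1×III-2: ll|Ll
⇒ L over [I-1,I-2,II-1,II-2,II-3,III-1,III-2,IV-1]: 104 consistent
V/I-1 aff ·: Vv|VV
V/I-2 aff ·: Vv|VV
V/II-1 ? I-1×I-2: vv|Vv|VV
V/II-2 aff ·: Vv|VV
V/II-3 ? I-1×I-2: vv|Vv|VV
V/III-1 aff II-1×II-2: Vv|VV
V/III-2 ? ·: vv|Vv|VV
V/IV-1 aff III-1×III-2: Vv|VV
⇒ V over [I-1,I-2,II-1,II-2,II-3,III-1,III-2,IV-1]: 260 consistent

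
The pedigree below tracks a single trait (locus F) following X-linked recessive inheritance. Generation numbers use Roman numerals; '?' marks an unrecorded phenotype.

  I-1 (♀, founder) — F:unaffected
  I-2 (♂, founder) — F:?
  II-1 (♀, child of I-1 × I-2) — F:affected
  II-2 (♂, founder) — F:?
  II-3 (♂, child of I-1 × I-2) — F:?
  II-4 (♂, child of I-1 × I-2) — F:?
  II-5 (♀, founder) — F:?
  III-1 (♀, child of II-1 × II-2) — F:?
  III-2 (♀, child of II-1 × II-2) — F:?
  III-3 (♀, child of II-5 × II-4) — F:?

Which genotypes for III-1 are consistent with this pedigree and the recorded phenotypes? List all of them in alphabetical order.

F/I-1 un ·: X^FX^f
F/I-2 ? ·: X^fY
F/II-1 aff I-1×I-2: X^fX^f
F/II-2 ? ·: X^FY|X^fY
F/II-3 ? I-1×I-2: X^FY|X^fY
F/II-4 ? I-1×I-2: X^FY|X^fY
F/II-5 ? ·: X^FX^F|X^FX^f|X^fX^f
F/III-1 ? II-1×II-2: X^FX^f|X^fX^f
F/III-2 ? II-1×II-2: X^FX^f|X^fX^f
F/III-3 ? II-5×II-4: X^FX^F|X^FX^f|X^fX^f
⇒ F over [I-1,I-2,II-1,II-2,II-3,II-4,II-5,III-1,III-2,III-3]: 32 consistent

III-1 ∈ {X^FX^f, X^fX^f}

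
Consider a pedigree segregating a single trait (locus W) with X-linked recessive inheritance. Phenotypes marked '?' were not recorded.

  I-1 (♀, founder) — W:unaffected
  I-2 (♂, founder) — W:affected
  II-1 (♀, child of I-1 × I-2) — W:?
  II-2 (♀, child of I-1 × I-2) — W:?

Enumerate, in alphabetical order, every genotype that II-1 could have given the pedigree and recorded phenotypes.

W/I-1 un ·: X^WX^W|X^WX^w
W/I-2 aff ·: X^wY
W/II-1 ? I-1×I-2: X^WX^w|X^wX^w
W/II-2 ? I-1×I-2: X^WX^w|X^wX^w
⇒ W over [I-1,I-2,II-1,II-2]: 5 consistent

II-1 ∈ {X^WX^w, X^wX^w}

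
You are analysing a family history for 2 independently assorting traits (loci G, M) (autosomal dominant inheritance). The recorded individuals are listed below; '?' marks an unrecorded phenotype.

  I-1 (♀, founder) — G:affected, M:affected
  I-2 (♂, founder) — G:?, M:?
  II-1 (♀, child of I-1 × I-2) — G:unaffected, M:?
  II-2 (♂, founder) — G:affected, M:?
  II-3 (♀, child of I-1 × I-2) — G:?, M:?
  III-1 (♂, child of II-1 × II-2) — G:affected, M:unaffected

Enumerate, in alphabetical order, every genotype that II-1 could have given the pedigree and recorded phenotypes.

G/I-1 aff ·: Gg
G/I-2 ? ·: gg|Gg
G/II-1 un I-1×I-2: gg
G/II-2 aff ·: Gg|GG
G/II-3 ? I-1×I-2: gg|Gg|GG
G/III-1 aff II-1×II-2: Gg
⇒ G over [I-1,I-2,II-1,II-2,II-3,III-1]: 10 consistent
M/I-1 aff ·: Mm|MM
M/I-2 ? ·: mm|Mm|MM
M/II-1 ? I-1×I-2: mm|Mm
M/II-2 ? ·: mm|Mm
M/II-3 ? I-1×I-2: mm|Mm|MM
M/III-1 un II-1×II-2: mm
⇒ M over [I-1,I-2,II-1,II-2,II-3,III-1]: 30 consistent

II-1 ∈ {gg Mm, gg mm}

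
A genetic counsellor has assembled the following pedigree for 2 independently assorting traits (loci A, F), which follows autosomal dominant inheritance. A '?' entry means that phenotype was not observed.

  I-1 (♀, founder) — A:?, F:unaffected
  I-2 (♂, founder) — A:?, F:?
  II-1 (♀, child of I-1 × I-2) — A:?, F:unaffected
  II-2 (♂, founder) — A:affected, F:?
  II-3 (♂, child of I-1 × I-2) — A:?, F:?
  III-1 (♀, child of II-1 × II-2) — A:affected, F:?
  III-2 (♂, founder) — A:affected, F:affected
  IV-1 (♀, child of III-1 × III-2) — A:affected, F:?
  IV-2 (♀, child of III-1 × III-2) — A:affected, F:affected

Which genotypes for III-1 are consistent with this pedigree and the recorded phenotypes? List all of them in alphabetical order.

A/I-1 ? ·: aa|Aa|AA
A/I-2 ? ·: aa|Aa|AA
A/II-1 ? I-1×I-2: aa|Aa|AA
A/II-2 aff ·: Aa|AA
A/II-3 ? I-1×I-2: aa|Aa|AA
A/III-1 aff II-1×II-2: Aa|AA
A/III-2 aff ·: Aa|AA
A/IV-1 aff III-1×III-2: Aa|AA
A/IV-2 aff III-1×III-2: Aa|AA
⇒ A over [I-1,I-2,II-1,II-2,II-3,III-1,III-2,IV-1,IV-2]: 610 consistent
F/I-1 un ·: ff
F/I-2 ? ·: ff|Ff
F/II-1 un I-1×I-2: ff
F/II-2 ? ·: ff|Ff|FF
F/II-3 ? I-1×I-2: ff|Ff
F/III-1 ? II-1×II-2: ff|Ff
F/III-2 aff ·: Ff|FF
F/IV-1 ? III-1×III-2: ff|Ff|FF
F/IV-2 aff III-1×III-2: Ff|FF
⇒ F over [I-1,I-2,II-1,II-2,II-3,III-1,III-2,IV-1,IV-2]: 78 consistent

III-1 ∈ {AA Ff, AA ff, Aa Ff, Aa ff}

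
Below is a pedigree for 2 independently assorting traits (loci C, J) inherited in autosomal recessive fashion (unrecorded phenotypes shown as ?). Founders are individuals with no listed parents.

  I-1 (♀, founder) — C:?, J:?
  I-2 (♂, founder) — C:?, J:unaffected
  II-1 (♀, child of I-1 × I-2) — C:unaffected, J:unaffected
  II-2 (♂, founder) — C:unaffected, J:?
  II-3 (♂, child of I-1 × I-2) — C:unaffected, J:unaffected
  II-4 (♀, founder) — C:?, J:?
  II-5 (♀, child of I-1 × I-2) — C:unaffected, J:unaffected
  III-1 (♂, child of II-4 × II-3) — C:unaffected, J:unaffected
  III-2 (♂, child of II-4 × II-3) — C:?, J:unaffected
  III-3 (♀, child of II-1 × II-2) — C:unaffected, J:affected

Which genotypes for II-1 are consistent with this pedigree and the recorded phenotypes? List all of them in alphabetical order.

II-1 ∈ {CC Jj, Cc Jj}

C/I-1 ? ·: CC|Cc|cc
C/I-2 ? ·: CC|Cc|cc
C/II-1 un I-1×I-2: CC|Cc
C/II-2 un ·: CC|Cc
C/II-3 un I-1×I-2: CC|Cc
C/II-4 ? ·: CC|Cc|cc
C/II-5 un I-1×I-2: CC|Cc
C/III-1 un II-4×II-3: CC|Cc
C/III-2 ? II-4×II-3: CC|Cc|cc
C/III-3 un II-1×II-2: CC|Cc
⇒ C over [I-1,I-2,II-1,II-2,II-3,II-4,II-5,III-1,III-2,III-3]: 966 consistent
J/I-1 ? ·: JJ|Jj|jj
J/I-2 un ·: JJ|Jj
J/II-1 un I-1×I-2: Jj
J/II-2 ? ·: Jj|jj
J/II-3 un I-1×I-2: JJ|Jj
J/II-4 ? ·: JJ|Jj|jj
J/II-5 un I-1×I-2: JJ|Jj
J/III-1 un II-4×II-3: JJ|Jj
J/III-2 un II-4×II-3: JJ|Jj
J/III-3 aff II-1×II-2: jj
⇒ J over [I-1,I-2,II-1,II-2,II-3,II-4,II-5,III-1,III-2,III-3]: 216 consistent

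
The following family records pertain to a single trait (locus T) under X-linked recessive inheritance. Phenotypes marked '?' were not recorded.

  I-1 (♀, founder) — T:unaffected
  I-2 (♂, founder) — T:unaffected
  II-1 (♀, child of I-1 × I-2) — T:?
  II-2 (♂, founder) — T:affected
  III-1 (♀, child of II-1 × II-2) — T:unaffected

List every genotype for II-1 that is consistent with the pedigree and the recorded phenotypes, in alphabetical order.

T/I-1 un ·: X^TX^T|X^TX^t
T/I-2 un ·: X^TY
T/II-1 ? I-1×I-2: X^TX^T|X^TX^t
T/II-2 aff ·: X^tY
T/III-1 un II-1×II-2: X^TX^t
⇒ T over [I-1,I-2,II-1,II-2,III-1]: 3 consistent

II-1 ∈ {X^TX^T, X^TX^t}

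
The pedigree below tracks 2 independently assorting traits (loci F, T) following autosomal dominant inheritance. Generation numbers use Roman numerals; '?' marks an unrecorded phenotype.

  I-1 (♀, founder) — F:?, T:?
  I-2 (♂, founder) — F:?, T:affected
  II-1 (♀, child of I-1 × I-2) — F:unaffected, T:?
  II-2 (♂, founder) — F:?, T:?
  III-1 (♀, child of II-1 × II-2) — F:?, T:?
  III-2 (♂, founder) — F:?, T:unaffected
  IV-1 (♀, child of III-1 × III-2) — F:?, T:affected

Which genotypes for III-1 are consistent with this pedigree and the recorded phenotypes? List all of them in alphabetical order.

III-1 ∈ {Ff TT, Ff Tt, ff TT, ff Tt}

F/I-1 ? ·: ff|Ff
F/I-2 ? ·: ff|Ff
F/II-1 un I-1×I-2: ff
F/II-2 ? ·: ff|Ff|FF
F/III-1 ? II-1×II-2: ff|Ff
F/III-2 ? ·: ff|Ff|FF
F/IV-1 ? III-1×III-2: ff|Ff|FF
⇒ F over [I-1,I-2,II-1,II-2,III-1,III-2,IV-1]: 88 consistent
T/I-1 ? ·: tt|Tt|TT
T/I-2 aff ·: Tt|TT
T/II-1 ? I-1×I-2: tt|Tt|TT
T/II-2 ? ·: tt|Tt|TT
T/III-1 ? II-1×II-2: Tt|TT
T/III-2 un ·: tt
T/IV-1 aff III-1×III-2: Tt
⇒ T over [I-1,I-2,II-1,II-2,III-1,III-2,IV-1]: 45 consistent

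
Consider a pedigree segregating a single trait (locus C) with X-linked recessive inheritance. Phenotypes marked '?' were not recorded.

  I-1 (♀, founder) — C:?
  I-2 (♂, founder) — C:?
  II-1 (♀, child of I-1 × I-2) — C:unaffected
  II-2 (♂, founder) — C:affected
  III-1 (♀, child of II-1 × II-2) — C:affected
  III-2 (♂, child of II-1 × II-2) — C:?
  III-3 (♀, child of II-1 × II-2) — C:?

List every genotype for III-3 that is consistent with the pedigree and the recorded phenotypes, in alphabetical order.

III-3 ∈ {X^CX^c, X^cX^c}

C/I-1 ? ·: X^CX^C|X^CX^c|X^cX^c
C/I-2 ? ·: X^CY|X^cY
C/II-1 un I-1×I-2: X^CX^c
C/II-2 aff ·: X^cY
C/III-1 aff II-1×II-2: X^cX^c
C/III-2 ? II-1×II-2: X^CY|X^cY
C/III-3 ? II-1×II-2: X^CX^c|X^cX^c
⇒ C over [I-1,I-2,II-1,II-2,III-1,III-2,III-3]: 16 consistent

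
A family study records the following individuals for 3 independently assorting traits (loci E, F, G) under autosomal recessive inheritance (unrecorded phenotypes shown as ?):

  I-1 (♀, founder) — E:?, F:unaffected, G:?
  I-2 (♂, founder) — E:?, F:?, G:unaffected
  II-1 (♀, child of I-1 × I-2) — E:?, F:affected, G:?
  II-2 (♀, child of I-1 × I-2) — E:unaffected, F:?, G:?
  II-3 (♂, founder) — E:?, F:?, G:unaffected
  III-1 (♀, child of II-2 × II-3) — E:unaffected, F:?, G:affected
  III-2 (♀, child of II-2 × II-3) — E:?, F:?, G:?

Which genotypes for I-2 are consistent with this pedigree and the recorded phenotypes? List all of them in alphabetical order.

E/I-1 ? ·: EE|Ee|ee
E/I-2 ? ·: EE|Ee|ee
E/II-1 ? I-1×I-2: EE|Ee|ee
E/II-2 un I-1×I-2: EE|Ee
E/II-3 ? ·: EE|Ee|ee
E/III-1 un II-2×II-3: EE|Ee
E/III-2 ? II-2×II-3: EE|Ee|ee
⇒ E over [I-1,I-2,II-1,II-2,II-3,III-1,III-2]: 204 consistent
F/I-1 un ·: Ff
F/I-2 ? ·: Ff|ff
F/II-1 aff I-1×I-2: ff
F/II-2 ? I-1×I-2: FF|Ff|ff
F/II-3 ? ·: FF|Ff|ff
F/III-1 ? II-2×II-3: FF|Ff|ff
F/III-2 ? II-2×II-3: FF|Ff|ff
⇒ F over [I-1,I-2,II-1,II-2,II-3,III-1,III-2]: 52 consistent
G/I-1 ? ·: GG|Gg|gg
G/I-2 un ·: GG|Gg
G/II-1 ? I-1×I-2: GG|Gg|gg
G/II-2 ? I-1×I-2: Gg|gg
G/II-3 un ·: Gg
G/III-1 aff II-2×II-3: gg
G/III-2 ? II-2×II-3: GG|Gg|gg
⇒ G over [I-1,I-2,II-1,II-2,II-3,III-1,III-2]: 40 consistent

I-2 ∈ {EE Ff GG, EE Ff Gg, EE ff GG, EE ff Gg, Ee Ff GG, Ee Ff Gg, Ee ff GG, Ee ff Gg, ee Ff GG, ee Ff Gg, ee ff GG, ee ff Gg}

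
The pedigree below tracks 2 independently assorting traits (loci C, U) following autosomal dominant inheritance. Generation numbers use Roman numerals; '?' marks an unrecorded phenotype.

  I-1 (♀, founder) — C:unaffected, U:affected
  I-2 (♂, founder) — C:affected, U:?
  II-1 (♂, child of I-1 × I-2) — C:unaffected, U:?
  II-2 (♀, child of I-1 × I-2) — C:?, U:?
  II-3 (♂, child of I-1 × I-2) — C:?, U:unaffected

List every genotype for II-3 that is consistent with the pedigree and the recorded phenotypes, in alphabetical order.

II-3 ∈ {Cc uu, cc uu}

C/I-1 un ·: cc
C/I-2 aff ·: Cc
C/II-1 un I-1×I-2: cc
C/II-2 ? I-1×I-2: cc|Cc
C/II-3 ? I-1×I-2: cc|Cc
⇒ C over [I-1,I-2,II-1,II-2,II-3]: 4 consistent
U/I-1 aff ·: Uu
U/I-2 ? ·: uu|Uu
U/II-1 ? I-1×I-2: uu|Uu|UU
U/II-2 ? I-1×I-2: uu|Uu|UU
U/II-3 un I-1×I-2: uu
⇒ U over [I-1,I-2,II-1,II-2,II-3]: 13 consistent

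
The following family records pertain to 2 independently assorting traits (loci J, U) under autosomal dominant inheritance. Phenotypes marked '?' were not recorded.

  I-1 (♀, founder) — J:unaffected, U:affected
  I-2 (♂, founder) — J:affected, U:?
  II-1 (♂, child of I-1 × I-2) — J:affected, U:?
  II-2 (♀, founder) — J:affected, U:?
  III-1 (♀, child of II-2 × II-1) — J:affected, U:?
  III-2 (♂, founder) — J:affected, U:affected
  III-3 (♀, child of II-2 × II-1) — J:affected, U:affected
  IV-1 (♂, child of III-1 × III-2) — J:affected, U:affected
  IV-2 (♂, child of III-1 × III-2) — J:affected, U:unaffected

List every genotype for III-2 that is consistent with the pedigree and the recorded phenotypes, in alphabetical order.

III-2 ∈ {JJ Uu, Jj Uu}

J/I-1 un ·: jj
J/I-2 aff ·: Jj|JJ
J/II-1 aff I-1×I-2: Jj
J/II-2 aff ·: Jj|JJ
J/III-1 aff II-2×II-1: Jj|JJ
J/III-2 aff ·: Jj|JJ
J/III-3 aff II-2×II-1: Jj|JJ
J/IV-1 aff III-1×III-2: Jj|JJ
J/IV-2 aff III-1×III-2: Jj|JJ
⇒ J over [I-1,I-2,II-1,II-2,III-1,III-2,III-3,IV-1,IV-2]: 104 consistent
U/I-1 aff ·: Uu|UU
U/I-2 ? ·: uu|Uu|UU
U/II-1 ? I-1×I-2: uu|Uu|UU
U/II-2 ? ·: uu|Uu|UU
U/III-1 ? II-2×II-1: uu|Uu
U/III-2 aff ·: Uu
U/III-3 aff II-2×II-1: Uu|UU
U/IV-1 aff III-1×III-2: Uu|UU
U/IV-2 un III-1×III-2: uu
⇒ U over [I-1,I-2,II-1,II-2,III-1,III-2,III-3,IV-1,IV-2]: 99 consistent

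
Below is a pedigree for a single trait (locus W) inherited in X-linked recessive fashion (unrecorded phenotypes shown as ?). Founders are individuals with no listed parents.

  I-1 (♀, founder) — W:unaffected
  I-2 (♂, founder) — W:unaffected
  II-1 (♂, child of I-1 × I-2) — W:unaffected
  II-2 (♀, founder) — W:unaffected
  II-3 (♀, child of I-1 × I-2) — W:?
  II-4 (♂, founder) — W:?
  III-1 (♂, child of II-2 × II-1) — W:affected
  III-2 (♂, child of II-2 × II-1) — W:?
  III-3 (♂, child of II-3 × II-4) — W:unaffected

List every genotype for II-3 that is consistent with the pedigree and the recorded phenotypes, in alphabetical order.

W/I-1 un ·: X^WX^W|X^WX^w
W/I-2 un ·: X^WY
W/II-1 un I-1×I-2: X^WY
W/II-2 un ·: X^WX^w
W/II-3 ? I-1×I-2: X^WX^W|X^WX^w
W/II-4 ? ·: X^WY|X^wY
W/III-1 aff II-2×II-1: X^wY
W/III-2 ? II-2×II-1: X^WY|X^wY
W/III-3 un II-3×II-4: X^WY
⇒ W over [I-1,I-2,II-1,II-2,II-3,II-4,III-1,III-2,III-3]: 12 consistent

II-3 ∈ {X^WX^W, X^WX^w}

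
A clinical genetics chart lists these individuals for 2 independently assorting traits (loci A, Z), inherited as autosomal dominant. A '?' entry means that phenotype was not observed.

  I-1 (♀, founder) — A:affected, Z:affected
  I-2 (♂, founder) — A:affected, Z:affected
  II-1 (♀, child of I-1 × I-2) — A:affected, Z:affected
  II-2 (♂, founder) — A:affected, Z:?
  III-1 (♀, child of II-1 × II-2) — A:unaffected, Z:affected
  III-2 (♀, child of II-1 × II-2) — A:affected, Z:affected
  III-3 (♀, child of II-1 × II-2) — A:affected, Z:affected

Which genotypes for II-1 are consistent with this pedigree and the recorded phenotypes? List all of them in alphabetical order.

II-1 ∈ {Aa ZZ, Aa Zz}

A/I-1 aff ·: Aa|AA
A/I-2 aff ·: Aa|AA
A/II-1 aff I-1×I-2: Aa
A/II-2 aff ·: Aa
A/III-1 un II-1×II-2: aa
A/III-2 aff II-1×II-2: Aa|AA
A/III-3 aff II-1×II-2: Aa|AA
⇒ A over [I-1,I-2,II-1,II-2,III-1,III-2,III-3]: 12 consistent
Z/I-1 aff ·: Zz|ZZ
Z/I-2 aff ·: Zz|ZZ
Z/II-1 aff I-1×I-2: Zz|ZZ
Z/II-2 ? ·: zz|Zz|ZZ
Z/III-1 aff II-1×II-2: Zz|ZZ
Z/III-2 aff II-1×II-2: Zz|ZZ
Z/III-3 aff II-1×II-2: Zz|ZZ
⇒ Z over [I-1,I-2,II-1,II-2,III-1,III-2,III-3]: 91 consistent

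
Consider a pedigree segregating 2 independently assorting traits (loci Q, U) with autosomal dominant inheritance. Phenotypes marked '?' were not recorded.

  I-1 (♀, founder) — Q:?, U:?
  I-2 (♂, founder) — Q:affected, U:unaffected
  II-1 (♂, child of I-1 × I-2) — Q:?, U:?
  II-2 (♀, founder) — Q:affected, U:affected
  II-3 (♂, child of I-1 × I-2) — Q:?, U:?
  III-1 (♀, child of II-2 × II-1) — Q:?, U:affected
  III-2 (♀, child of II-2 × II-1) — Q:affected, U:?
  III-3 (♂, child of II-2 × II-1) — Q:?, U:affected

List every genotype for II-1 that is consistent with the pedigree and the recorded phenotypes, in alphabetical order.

Q/I-1 ? ·: qq|Qq|QQ
Q/I-2 aff ·: Qq|QQ
Q/II-1 ? I-1×I-2: qq|Qq|QQ
Q/II-2 aff ·: Qq|QQ
Q/II-3 ? I-1×I-2: qq|Qq|QQ
Q/III-1 ? II-2×II-1: qq|Qq|QQ
Q/III-2 aff II-2×II-1: Qq|QQ
Q/III-3 ? II-2×II-1: qq|Qq|QQ
⇒ Q over [I-1,I-2,II-1,II-2,II-3,III-1,III-2,III-3]: 357 consistent
U/I-1 ? ·: uu|Uu|UU
U/I-2 un ·: uu
U/II-1 ? I-1×I-2: uu|Uu
U/II-2 aff ·: Uu|UU
U/II-3 ? I-1×I-2: uu|Uu
U/III-1 aff II-2×II-1: Uu|UU
U/III-2 ? II-2×II-1: uu|Uu|UU
U/III-3 aff II-2×II-1: Uu|UU
⇒ U over [I-1,I-2,II-1,II-2,II-3,III-1,III-2,III-3]: 69 consistent

II-1 ∈ {QQ Uu, QQ uu, Qq Uu, Qq uu, qq Uu, qq uu}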